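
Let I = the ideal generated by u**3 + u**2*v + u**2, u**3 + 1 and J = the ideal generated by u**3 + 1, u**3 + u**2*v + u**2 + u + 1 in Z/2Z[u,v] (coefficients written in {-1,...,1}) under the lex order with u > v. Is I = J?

Equality of ideals is decidable: compute both reduced Gröbner bases (unique for the ordering) and check whether they agree.
Buchberger on the first generating set:
f_1 = u**3 + u**2*v + u**2, LT = u**3.
f_2 = u**3 + 1, LT = u**3.

S(f_1,f_2): lcm = u**3. S = u**2*v + u**2 + 1.
  reduce S modulo (f_1, f_2):
  remainder u**2*v + u**2 + 1 ≠ 0; add g_3 = u**2*v + u**2 + 1 to the basis.

S(f_1,g_3): lcm = u**3*v. S = u**3 + u**2*v**2 + u**2*v + u.
  reduce S modulo (f_1, f_2, g_3):
  remainder u + v + 1 ≠ 0; add g_4 = u + v + 1 to the basis.

S(g_3,g_4): lcm = u**2*v. S = u**2 + u*v**2 + u*v + 1.
  reduce S modulo (f_1, f_2, g_3, g_4):
  remainder v**3 + v**2 + v ≠ 0; add g_5 = v**3 + v**2 + v to the basis.

The other S-polynomials (S(f_2,g_3), S(f_1,g_4), S(f_2,g_4), S(f_1,g_5), S(f_2,g_5), S(g_3,g_5), S(g_4,g_5)) all reduce to 0 modulo the current basis, so we have a Gröbner basis.
Inter-reduce: drop elements whose leading term is divisible by another's, tail-reduce, and make monic.
Reduced Gröbner basis: {u + v + 1, v**3 + v**2 + v}.

Buchberger on the second generating set:
h_1 = u**3 + 1, LT = u**3.
h_2 = u**3 + u**2*v + u**2 + u + 1, LT = u**3.

S(h_1,h_2): lcm = u**3. S = u**2*v + u**2 + u.
  reduce S modulo (h_1, h_2):
  remainder u**2*v + u**2 + u ≠ 0; add k_3 = u**2*v + u**2 + u to the basis.

S(h_1,k_3): lcm = u**3*v. S = u**3 + u**2 + v.
  reduce S modulo (h_1, h_2, k_3):
  remainder u**2 + v + 1 ≠ 0; add k_4 = u**2 + v + 1 to the basis.

S(h_1,k_4): lcm = u**3. S = u*v + u + 1.
  reduce S modulo (h_1, h_2, k_3, k_4):
  remainder u*v + u + 1 ≠ 0; add k_5 = u*v + u + 1 to the basis.

S(k_3,k_4): lcm = u**2*v. S = u**2 + u + v**2 + v.
  reduce S modulo (h_1, h_2, k_3, k_4, k_5):
  remainder u + v**2 + 1 ≠ 0; add k_6 = u + v**2 + 1 to the basis.

S(k_5,k_6): lcm = u*v. S = u + v**3 + v + 1.
  reduce S modulo (h_1, h_2, k_3, k_4, k_5, k_6):
  remainder v**3 + v**2 + v ≠ 0; add k_7 = v**3 + v**2 + v to the basis.

The other S-polynomials (S(h_2,k_3), S(h_2,k_4), S(h_1,k_5), S(h_2,k_5), S(k_3,k_5), S(k_4,k_5), S(h_1,k_6), S(h_2,k_6), S(k_3,k_6), S(k_4,k_6), S(h_1,k_7), S(h_2,k_7), S(k_3,k_7), S(k_4,k_7), S(k_5,k_7), S(k_6,k_7)) all reduce to 0 modulo the current basis, so we have a Gröbner basis.
Inter-reduce: drop elements whose leading term is divisible by another's, tail-reduce, and make monic.
Reduced Gröbner basis: {u + v**2 + 1, v**3 + v**2 + v}.

The bases are distinct; the ideals are different.

No, the ideals differ.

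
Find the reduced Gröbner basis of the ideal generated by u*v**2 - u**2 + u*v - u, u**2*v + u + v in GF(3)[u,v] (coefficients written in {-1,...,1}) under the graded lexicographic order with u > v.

f_1 = u*v**2 - u**2 + u*v - u, LT = u*v**2.
f_2 = u**2*v + u + v, LT = u**2*v.

S(f_1,f_2): lcm = u**2*v**2. S = -u**3 + u**2*v - u**2 - u*v - v**2.
  leading term u**3: no divisor's leading term divides it; move -u**3 to the remainder.
  leading term u**2*v: subtract (1)·f_2 from u**2*v - u**2 - u*v - v**2 → -u**2 - u*v - v**2 - u - v
  leading term u**2: no divisor's leading term divides it; move -u**2 to the remainder.
  leading term u*v: no divisor's leading term divides it; move -u*v to the remainder.
  leading term v**2: no divisor's leading term divides it; move -v**2 to the remainder.
  leading term u: no divisor's leading term divides it; move -u to the remainder.
  leading term v: no divisor's leading term divides it; move -v to the remainder.
  remainder -u**3 - u**2 - u*v - v**2 - u - v ≠ 0; add g_3 = -u**3 - u**2 - u*v - v**2 - u - v to the basis.

S(f_1,g_3): lcm = u**3*v**2. S = -u**4 + u**3*v - u**2*v**2 - u*v**3 - v**4 - u**3 - u*v**2 - v**3.
  leading term u**4: subtract (u)·g_3 from -u**4 + u**3*v - u**2*v**2 - u*v**3 - v**4 - u**3 - u*v**2 - v**3 → u**3*v - u**2*v**2 - u*v**3 - v**4 + u**2*v - v**3 + u**2 + u*v
  leading term u**3*v: subtract (u)·f_2 from u**3*v - u**2*v**2 - u*v**3 - v**4 + u**2*v - v**3 + u**2 + u*v → -u**2*v**2 - u*v**3 - v**4 + u**2*v - v**3
  leading term u**2*v**2: subtract (-u)·f_1 from -u**2*v**2 - u*v**3 - v**4 + u**2*v - v**3 → -u*v**3 - v**4 - u**3 - u**2*v - v**3 - u**2
  leading term u*v**3: subtract (-v)·f_1 from -u*v**3 - v**4 - u**3 - u**2*v - v**3 - u**2 → -v**4 - u**3 + u**2*v + u*v**2 - v**3 - u**2 - u*v
  leading term v**4: no divisor's leading term divides it; move -v**4 to the remainder.
  leading term u**3: subtract (1)·g_3 from -u**3 + u**2*v + u*v**2 - v**3 - u**2 - u*v → u**2*v + u*v**2 - v**3 + v**2 + u + v
  leading term u**2*v: subtract (1)·f_2 from u**2*v + u*v**2 - v**3 + v**2 + u + v → u*v**2 - v**3 + v**2
  leading term u*v**2: subtract (1)·f_1 from u*v**2 - v**3 + v**2 → -v**3 + u**2 - u*v + v**2 + u
  leading term v**3: no divisor's leading term divides it; move -v**3 to the remainder.
  leading term u**2: no divisor's leading term divides it; move u**2 to the remainder.
  leading term u*v: no divisor's leading term divides it; move -u*v to the remainder.
  leading term v**2: no divisor's leading term divides it; move v**2 to the remainder.
  leading term u: no divisor's leading term divides it; move u to the remainder.
  remainder -v**4 - v**3 + u**2 - u*v + v**2 + u ≠ 0; add g_4 = -v**4 - v**3 + u**2 - u*v + v**2 + u to the basis.

S(f_2,g_3): lcm = u**3*v. S = -u**2*v - u*v**2 - v**3 + u**2 - v**2.
  leading term u**2*v: subtract (-1)·f_2 from -u**2*v - u*v**2 - v**3 + u**2 - v**2 → -u*v**2 - v**3 + u**2 - v**2 + u + v
  leading term u*v**2: subtract (-1)·f_1 from -u*v**2 - v**3 + u**2 - v**2 + u + v → -v**3 + u*v - v**2 + v
  leading term v**3: no divisor's leading term divides it; move -v**3 to the remainder.
  leading term u*v: no divisor's leading term divides it; move u*v to the remainder.
  leading term v**2: no divisor's leading term divides it; move -v**2 to the remainder.
  leading term v: no divisor's leading term divides it; move v to the remainder.
  remainder -v**3 + u*v - v**2 + v ≠ 0; add g_5 = -v**3 + u*v - v**2 + v to the basis.

S(f_1,g_4): lcm = u*v**4. S = -u**2*v**2 + u**3 - u**2*v + u**2.
  leading term u**2*v**2: subtract (-u)·f_1 from -u**2*v**2 + u**3 - u**2*v + u**2 → 0
  remainder 0.

S(f_2,g_4): lcm = u**2*v**4. S = -u**2*v**3 + u**4 - u**3*v + u**2*v**2 + u*v**3 + v**4 + u**3.
  leading term u**2*v**3: subtract (-u*v)·f_1 from -u**2*v**3 + u**4 - u**3*v + u**2*v**2 + u*v**3 + v**4 + u**3 → u**4 + u**3*v - u**2*v**2 + u*v**3 + v**4 + u**3 - u**2*v
  leading term u**4: subtract (-u)·g_3 from u**4 + u**3*v - u**2*v**2 + u*v**3 + v**4 + u**3 - u**2*v → u**3*v - u**2*v**2 + u*v**3 + v**4 + u**2*v - u*v**2 - u**2 - u*v
  leading term u**3*v: subtract (u)·f_2 from u**3*v - u**2*v**2 + u*v**3 + v**4 + u**2*v - u*v**2 - u**2 - u*v → -u**2*v**2 + u*v**3 + v**4 + u**2*v - u*v**2 + u**2 + u*v
  leading term u**2*v**2: subtract (-u)·f_1 from -u**2*v**2 + u*v**3 + v**4 + u**2*v - u*v**2 + u**2 + u*v → u*v**3 + v**4 - u**3 - u**2*v - u*v**2 + u*v
  leading term u*v**3: subtract (v)·f_1 from u*v**3 + v**4 - u**3 - u**2*v - u*v**2 + u*v → v**4 - u**3 + u*v**2 - u*v
  leading term v**4: subtract (-1)·g_4 from v**4 - u**3 + u*v**2 - u*v → -u**3 + u*v**2 - v**3 + u**2 + u*v + v**2 + u
  leading term u**3: subtract (1)·g_3 from -u**3 + u*v**2 - v**3 + u**2 + u*v + v**2 + u → u*v**2 - v**3 - u**2 - u*v - v**2 - u + v
  leading term u*v**2: subtract (1)·f_1 from u*v**2 - v**3 - u**2 - u*v - v**2 - u + v → -v**3 + u*v - v**2 + v
  leading term v**3: subtract (1)·g_5 from -v**3 + u*v - v**2 + v → 0
  remainder 0.

S(g_3,g_4): leading monomials are coprime, so the S-polynomial reduces to 0 (Buchberger's first criterion).
S(f_1,g_5): lcm = u*v**3. S = 0.
  remainder 0.

S(f_2,g_5): lcm = u**2*v**3. S = u**3*v - u**2*v**2 + u**2*v + u*v**2 + v**3.
  leading term u**3*v: subtract (u)·f_2 from u**3*v - u**2*v**2 + u**2*v + u*v**2 + v**3 → -u**2*v**2 + u**2*v + u*v**2 + v**3 - u**2 - u*v
  leading term u**2*v**2: subtract (-u)·f_1 from -u**2*v**2 + u**2*v + u*v**2 + v**3 - u**2 - u*v → -u**3 - u**2*v + u*v**2 + v**3 + u**2 - u*v
  leading term u**3: subtract (1)·g_3 from -u**3 - u**2*v + u*v**2 + v**3 + u**2 - u*v → -u**2*v + u*v**2 + v**3 - u**2 + v**2 + u + v
  leading term u**2*v: subtract (-1)·f_2 from -u**2*v + u*v**2 + v**3 - u**2 + v**2 + u + v → u*v**2 + v**3 - u**2 + v**2 - u - v
  leading term u*v**2: subtract (1)·f_1 from u*v**2 + v**3 - u**2 + v**2 - u - v → v**3 - u*v + v**2 - v
  leading term v**3: subtract (-1)·g_5 from v**3 - u*v + v**2 - v → 0
  remainder 0.

S(g_3,g_5): leading monomials are coprime, so the S-polynomial reduces to 0 (Buchberger's first criterion).
S(g_4,g_5): lcm = v**4. S = u*v**2 - u**2 + u*v - u.
  leading term u*v**2: subtract (1)·f_1 from u*v**2 - u**2 + u*v - u → 0
  remainder 0.

Every S-polynomial of the final basis reduces to 0, so we have a Gröbner basis.
Inter-reduce: drop elements whose leading term is divisible by another's, tail-reduce, and make monic.

G = {u**3 + u**2 + u*v + v**2 + u + v, u**2*v + u + v, u*v**2 - u**2 + u*v - u, v**3 - u*v + v**2 - v}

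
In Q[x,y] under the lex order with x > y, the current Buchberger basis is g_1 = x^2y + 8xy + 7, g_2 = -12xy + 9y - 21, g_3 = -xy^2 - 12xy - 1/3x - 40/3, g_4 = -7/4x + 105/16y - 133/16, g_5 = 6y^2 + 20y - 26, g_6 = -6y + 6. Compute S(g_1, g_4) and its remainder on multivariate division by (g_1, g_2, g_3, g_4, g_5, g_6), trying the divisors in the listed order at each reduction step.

S(g_1, g_4) = 15/4xy^2 + 13/4xy + 7; remainder on division = 0.

lcm(LM(g_1), LM(g_4)) = x^2y.
S = (lcm/LT(g_1))·g_1 − (lcm/LT(g_4))·g_4 = 15/4xy^2 + 13/4xy + 7.
Reduce S modulo (g_1, g_2, g_3, g_4, g_5, g_6) in that order:
  leading term xy^2: subtract (-5/16y)·g_2 from 15/4xy^2 + 13/4xy + 7 → 13/4xy + 45/16y^2 - 105/16y + 7
  leading term xy: subtract (-13/48)·g_2 from 13/4xy + 45/16y^2 - 105/16y + 7 → 45/16y^2 - 33/8y + 21/16
  leading term y^2: subtract (15/32)·g_5 from 45/16y^2 - 33/8y + 21/16 → -27/2y + 27/2
  leading term y: subtract (9/4)·g_6 from -27/2y + 27/2 → 0
The remainder is 0, so this S-polynomial contributes no new basis element.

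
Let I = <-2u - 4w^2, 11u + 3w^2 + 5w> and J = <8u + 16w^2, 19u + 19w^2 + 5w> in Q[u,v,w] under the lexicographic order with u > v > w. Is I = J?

Yes, the ideals are equal.

Two ideals are equal iff their reduced Gröbner bases coincide (the reduced basis is unique for a fixed ordering).
Buchberger on the first generating set:
f_1 = -2u - 4w^2, LT = u.
f_2 = 11u + 3w^2 + 5w, LT = u.

S(f_1,f_2): lcm = u. S = 19/11w^2 - 5/11w.
  leading term w^2: no divisor's leading term divides it; move 19/11w^2 to the remainder.
  leading term w: no divisor's leading term divides it; move -5/11w to the remainder.
  remainder 19/11w^2 - 5/11w ≠ 0; add g_3 = 19/11w^2 - 5/11w to the basis.

The other S-polynomials (S(f_1,g_3), S(f_2,g_3)) all reduce to 0 modulo the current basis, so we have a Gröbner basis.
Inter-reduce: drop elements whose leading term is divisible by another's, tail-reduce, and make monic.
Reduced Gröbner basis: {u + 10/19w, w^2 - 5/19w}.

Buchberger on the second generating set:
h_1 = 8u + 16w^2, LT = u.
h_2 = 19u + 19w^2 + 5w, LT = u.

S(h_1,h_2): lcm = u. S = w^2 - 5/19w.
  leading term w^2: no divisor's leading term divides it; move w^2 to the remainder.
  leading term w: no divisor's leading term divides it; move -5/19w to the remainder.
  remainder w^2 - 5/19w ≠ 0; add k_3 = w^2 - 5/19w to the basis.

The other S-polynomials (S(h_1,k_3), S(h_2,k_3)) all reduce to 0 modulo the current basis, so we have a Gröbner basis.
Inter-reduce: drop elements whose leading term is divisible by another's, tail-reduce, and make monic.
Reduced Gröbner basis: {u + 10/19w, w^2 - 5/19w}.

The two bases agree; hence the ideals are identical.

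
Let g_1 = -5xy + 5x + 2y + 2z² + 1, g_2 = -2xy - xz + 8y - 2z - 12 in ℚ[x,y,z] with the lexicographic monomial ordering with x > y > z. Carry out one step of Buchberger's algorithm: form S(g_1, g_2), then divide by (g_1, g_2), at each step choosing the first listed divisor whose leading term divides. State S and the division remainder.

S(g_1, g_2) = -½xz - x + 18/5y - ⅖z² - z - 31/5; remainder on division = -½xz - x + 18/5y - ⅖z² - z - 31/5.

lcm(LM(g_1), LM(g_2)) = xy.
S = (lcm/LT(g_1))·g_1 − (lcm/LT(g_2))·g_2 = -½xz - x + 18/5y - ⅖z² - z - 31/5.
Reduce S modulo (g_1, g_2) in that order:
  leading term xz: no divisor's leading term divides it; move -½xz to the remainder.
  leading term x: no divisor's leading term divides it; move -x to the remainder.
  leading term y: no divisor's leading term divides it; move 18/5y to the remainder.
  leading term z²: no divisor's leading term divides it; move -⅖z² to the remainder.
  leading term z: no divisor's leading term divides it; move -z to the remainder.
  leading term 1: no divisor's leading term divides it; move -31/5 to the remainder.
The remainder -½xz - x + 18/5y - ⅖z² - z - 31/5 is nonzero, so it would be added as the next basis element.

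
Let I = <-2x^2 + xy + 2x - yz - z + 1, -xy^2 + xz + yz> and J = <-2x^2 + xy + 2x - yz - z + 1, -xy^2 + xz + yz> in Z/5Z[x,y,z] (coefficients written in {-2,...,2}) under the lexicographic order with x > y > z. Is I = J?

Yes, the ideals are equal.

Since reduced Gröbner bases are canonical representatives of ideals under a given ordering, it suffices to compute and compare them.
Buchberger on the first generating set:
f_1 = -2x^2 + xy + 2x - yz - z + 1, LT = x^2.
f_2 = -xy^2 + xz + yz, LT = xy^2.

S(f_1,f_2): lcm = x^2y^2. S = x^2z + 2xy^3 - xy^2 + xyz - 2y^3z - 2y^2z + 2y^2.
  reduce S modulo (f_1, f_2):
  remainder xyz - 2y^3z + 2y^2 + 2yz^2 - yz + 2z^2 - 2z ≠ 0; add g_3 = xyz - 2y^3z + 2y^2 + 2yz^2 - yz + 2z^2 - 2z to the basis.

S(f_2,g_3): lcm = xy^2z. S = -xz^2 + 2y^4z - 2y^3 - 2y^2z^2 + y^2z + 2yz^2 + 2yz.
  reduce S modulo (f_1, f_2, g_3):
  remainder -xz^2 + 2y^4z - 2y^3 - 2y^2z^2 + y^2z + 2yz^2 + 2yz ≠ 0; add g_4 = -xz^2 + 2y^4z - 2y^3 - 2y^2z^2 + y^2z + 2yz^2 + 2yz to the basis.

S(f_2,g_4): lcm = xy^2z^2. S = -xz^3 + 2y^6z - 2y^5 - 2y^4z^2 + y^4z + 2y^3z^2 + 2y^3z - yz^3.
  reduce S modulo (f_1, f_2, g_3, g_4):
  remainder 2y^6z - 2y^5 + y^4z^2 + y^4z + 2y^3z^2 - y^3z + 2y^2z^3 - y^2z^2 + 2yz^3 - 2yz^2 ≠ 0; add g_5 = 2y^6z - 2y^5 + y^4z^2 + y^4z + 2y^3z^2 - y^3z + 2y^2z^3 - y^2z^2 + 2yz^3 - 2yz^2 to the basis.

S(g_3,g_4): lcm = xyz^2. S = 2y^5z - 2y^4 + y^3z^2 + y^3z + 2y^2z^2 - y^2z + 2yz^3 - yz^2 + 2z^3 - 2z^2.
  reduce S modulo (f_1, f_2, g_3, g_4, g_5):
  remainder 2y^5z - 2y^4 + y^3z^2 + y^3z + 2y^2z^2 - y^2z + 2yz^3 - yz^2 + 2z^3 - 2z^2 ≠ 0; add g_6 = 2y^5z - 2y^4 + y^3z^2 + y^3z + 2y^2z^2 - y^2z + 2yz^3 - yz^2 + 2z^3 - 2z^2 to the basis.

The other S-polynomials (S(f_1,g_3), S(f_1,g_4), S(f_1,g_5), S(f_2,g_5), S(g_3,g_5), S(g_4,g_5), S(f_1,g_6), S(f_2,g_6), S(g_3,g_6), S(g_4,g_6), S(g_5,g_6)) all reduce to 0 modulo the current basis, so we have a Gröbner basis.
Inter-reduce: drop elements whose leading term is divisible by another's, tail-reduce, and make monic.
Reduced Gröbner basis: {x^2 + 2xy - x - 2yz - 2z + 2, xy^2 - xz - yz, xyz - 2y^3z + 2y^2 + 2yz^2 - yz + 2z^2 - 2z, xz^2 - 2y^4z + 2y^3 + 2y^2z^2 - y^2z - 2yz^2 - 2yz, y^5z - y^4 - 2y^3z^2 - 2y^3z + y^2z^2 + 2y^2z + yz^3 + 2yz^2 + z^3 - z^2}.

Buchberger on the second generating set:
h_1 = -2x^2 + xy + 2x - yz - z + 1, LT = x^2.
h_2 = -xy^2 + xz + yz, LT = xy^2.

S(h_1,h_2): lcm = x^2y^2. S = x^2z + 2xy^3 - xy^2 + xyz - 2y^3z - 2y^2z + 2y^2.
  reduce S modulo (h_1, h_2):
  remainder xyz - 2y^3z + 2y^2 + 2yz^2 - yz + 2z^2 - 2z ≠ 0; add k_3 = xyz - 2y^3z + 2y^2 + 2yz^2 - yz + 2z^2 - 2z to the basis.

S(h_2,k_3): lcm = xy^2z. S = -xz^2 + 2y^4z - 2y^3 - 2y^2z^2 + y^2z + 2yz^2 + 2yz.
  reduce S modulo (h_1, h_2, k_3):
  remainder -xz^2 + 2y^4z - 2y^3 - 2y^2z^2 + y^2z + 2yz^2 + 2yz ≠ 0; add k_4 = -xz^2 + 2y^4z - 2y^3 - 2y^2z^2 + y^2z + 2yz^2 + 2yz to the basis.

S(h_2,k_4): lcm = xy^2z^2. S = -xz^3 + 2y^6z - 2y^5 - 2y^4z^2 + y^4z + 2y^3z^2 + 2y^3z - yz^3.
  reduce S modulo (h_1, h_2, k_3, k_4):
  remainder 2y^6z - 2y^5 + y^4z^2 + y^4z + 2y^3z^2 - y^3z + 2y^2z^3 - y^2z^2 + 2yz^3 - 2yz^2 ≠ 0; add k_5 = 2y^6z - 2y^5 + y^4z^2 + y^4z + 2y^3z^2 - y^3z + 2y^2z^3 - y^2z^2 + 2yz^3 - 2yz^2 to the basis.

S(k_3,k_4): lcm = xyz^2. S = 2y^5z - 2y^4 + y^3z^2 + y^3z + 2y^2z^2 - y^2z + 2yz^3 - yz^2 + 2z^3 - 2z^2.
  reduce S modulo (h_1, h_2, k_3, k_4, k_5):
  remainder 2y^5z - 2y^4 + y^3z^2 + y^3z + 2y^2z^2 - y^2z + 2yz^3 - yz^2 + 2z^3 - 2z^2 ≠ 0; add k_6 = 2y^5z - 2y^4 + y^3z^2 + y^3z + 2y^2z^2 - y^2z + 2yz^3 - yz^2 + 2z^3 - 2z^2 to the basis.

The other S-polynomials (S(h_1,k_3), S(h_1,k_4), S(h_1,k_5), S(h_2,k_5), S(k_3,k_5), S(k_4,k_5), S(h_1,k_6), S(h_2,k_6), S(k_3,k_6), S(k_4,k_6), S(k_5,k_6)) all reduce to 0 modulo the current basis, so we have a Gröbner basis.
Inter-reduce: drop elements whose leading term is divisible by another's, tail-reduce, and make monic.
Reduced Gröbner basis: {x^2 + 2xy - x - 2yz - 2z + 2, xy^2 - xz - yz, xyz - 2y^3z + 2y^2 + 2yz^2 - yz + 2z^2 - 2z, xz^2 - 2y^4z + 2y^3 + 2y^2z^2 - y^2z - 2yz^2 - 2yz, y^5z - y^4 - 2y^3z^2 - 2y^3z + y^2z^2 + 2y^2z + yz^3 + 2yz^2 + z^3 - z^2}.

The two bases agree; hence the ideals are identical.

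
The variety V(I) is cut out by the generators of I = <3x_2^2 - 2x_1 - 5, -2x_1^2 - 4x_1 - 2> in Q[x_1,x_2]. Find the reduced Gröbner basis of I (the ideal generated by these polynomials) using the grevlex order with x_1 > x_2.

The reduced Gröbner basis is the canonical form of the ideal for this ordering.

f_1 = 3x_2^2 - 2x_1 - 5, LT = x_2^2.
f_2 = -2x_1^2 - 4x_1 - 2, LT = x_1^2.

The S-polynomials (S(f_1,f_2)) all reduce to 0 modulo the current basis, so we have a Gröbner basis.

G = {x_1^2 + 2x_1 + 1, x_2^2 - 2/3x_1 - 5/3}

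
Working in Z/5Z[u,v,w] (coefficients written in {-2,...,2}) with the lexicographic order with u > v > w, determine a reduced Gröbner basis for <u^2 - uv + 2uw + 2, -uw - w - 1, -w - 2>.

Buchberger's algorithm terminates because the ascending chain of leading-term ideals stabilizes.

f_1 = u^2 - uv + 2uw + 2, LT = u^2.
f_2 = -uw - w - 1, LT = uw.
f_3 = -w - 2, LT = w.

S(f_1,f_2): lcm = u^2w. S = -uvw + 2uw^2 - uw - u + 2w.
  reduce S modulo (f_1, f_2, f_3):
  remainder -u - v + 1 ≠ 0; add g_4 = -u - v + 1 to the basis.

S(f_2,f_3): lcm = uw. S = -2u + w + 1.
  reduce S modulo (f_1, f_2, f_3, g_4):
  remainder 2v + 2 ≠ 0; add g_5 = 2v + 2 to the basis.

The other S-polynomials (S(f_1,f_3), S(f_1,g_4), S(f_2,g_4), S(f_3,g_4), S(f_1,g_5), S(f_2,g_5), S(f_3,g_5), S(g_4,g_5)) all reduce to 0 modulo the current basis, so we have a Gröbner basis.
Inter-reduce: drop elements whose leading term is divisible by another's, tail-reduce, and make monic.

G = {u - 2, v + 1, w + 2}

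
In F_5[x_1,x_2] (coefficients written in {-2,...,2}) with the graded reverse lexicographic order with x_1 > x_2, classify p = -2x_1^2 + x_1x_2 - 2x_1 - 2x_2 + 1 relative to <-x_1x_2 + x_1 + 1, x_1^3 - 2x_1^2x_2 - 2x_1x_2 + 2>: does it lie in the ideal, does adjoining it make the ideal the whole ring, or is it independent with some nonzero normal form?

-2x_1^2 + x_1x_2 - 2x_1 - 2x_2 + 1 is independent of I; its normal form modulo I is -2x_2 - 1.

First compute the reduced Gröbner basis of I by Buchberger's algorithm.
f_1 = -x_1x_2 + x_1 + 1, LT = x_1x_2.
f_2 = x_1^3 - 2x_1^2x_2 - 2x_1x_2 + 2, LT = x_1^3.

S(f_1,f_2): lcm = x_1^3x_2. S = 2x_1^2x_2^2 - x_1^3 + 2x_1x_2^2 - x_1^2 - 2x_2.
  leading term x_1^2x_2^2: subtract (-2x_1x_2)·f_1 from 2x_1^2x_2^2 - x_1^3 + 2x_1x_2^2 - x_1^2 - 2x_2 → -x_1^3 + 2x_1^2x_2 + 2x_1x_2^2 - x_1^2 + 2x_1x_2 - 2x_2
  leading term x_1^3: subtract (-1)·f_2 from -x_1^3 + 2x_1^2x_2 + 2x_1x_2^2 - x_1^2 + 2x_1x_2 - 2x_2 → 2x_1x_2^2 - x_1^2 - 2x_2 + 2
  leading term x_1x_2^2: subtract (-2x_2)·f_1 from 2x_1x_2^2 - x_1^2 - 2x_2 + 2 → -x_1^2 + 2x_1x_2 + 2
  leading term x_1^2: no divisor's leading term divides it; move -x_1^2 to the remainder.
  leading term x_1x_2: subtract (-2)·f_1 from 2x_1x_2 + 2 → 2x_1 - 1
  leading term x_1: no divisor's leading term divides it; move 2x_1 to the remainder.
  leading term 1: no divisor's leading term divides it; move -1 to the remainder.
  remainder -x_1^2 + 2x_1 - 1 ≠ 0; add h_3 = -x_1^2 + 2x_1 - 1 to the basis.

S(f_1,h_3): lcm = x_1^2x_2. S = -x_1^2 + 2x_1x_2 - x_1 - x_2.
  leading term x_1^2: subtract (1)·h_3 from -x_1^2 + 2x_1x_2 - x_1 - x_2 → 2x_1x_2 + 2x_1 - x_2 + 1
  leading term x_1x_2: subtract (-2)·f_1 from 2x_1x_2 + 2x_1 - x_2 + 1 → -x_1 - x_2 - 2
  leading term x_1: no divisor's leading term divides it; move -x_1 to the remainder.
  leading term x_2: no divisor's leading term divides it; move -x_2 to the remainder.
  leading term 1: no divisor's leading term divides it; move -2 to the remainder.
  remainder -x_1 - x_2 - 2 ≠ 0; add h_4 = -x_1 - x_2 - 2 to the basis.

S(f_1,h_4): lcm = x_1x_2. S = -x_2^2 - x_1 - 2x_2 - 1.
  leading term x_2^2: no divisor's leading term divides it; move -x_2^2 to the remainder.
  leading term x_1: subtract (1)·h_4 from -x_1 - 2x_2 - 1 → -x_2 + 1
  leading term x_2: no divisor's leading term divides it; move -x_2 to the remainder.
  leading term 1: no divisor's leading term divides it; move 1 to the remainder.
  remainder -x_2^2 - x_2 + 1 ≠ 0; add h_5 = -x_2^2 - x_2 + 1 to the basis.

The other S-polynomials (S(f_2,h_3), S(f_2,h_4), S(h_3,h_4), S(f_1,h_5), S(f_2,h_5), S(h_3,h_5), S(h_4,h_5)) all reduce to 0 modulo the current basis, so we have a Gröbner basis.
Inter-reduce: drop elements whose leading term is divisible by another's, tail-reduce, and make monic.
Reduced Gröbner basis: {x_2^2 + x_2 - 1, x_1 + x_2 + 2}.
Label its elements g_1 = x_2^2 + x_2 - 1, g_2 = x_1 + x_2 + 2.

Reduce p = -2x_1^2 + x_1x_2 - 2x_1 - 2x_2 + 1 modulo G:
  leading term x_1^2: subtract (-2x_1)·g_2 from -2x_1^2 + x_1x_2 - 2x_1 - 2x_2 + 1 → -2x_1x_2 + 2x_1 - 2x_2 + 1
  leading term x_1x_2: subtract (-2x_2)·g_2 from -2x_1x_2 + 2x_1 - 2x_2 + 1 → 2x_2^2 + 2x_1 + 2x_2 + 1
  leading term x_2^2: subtract (2)·g_1 from 2x_2^2 + 2x_1 + 2x_2 + 1 → 2x_1 - 2
  leading term x_1: subtract (2)·g_2 from 2x_1 - 2 → -2x_2 - 1
  leading term x_2: no divisor's leading term divides it; move -2x_2 to the remainder.
  leading term 1: no divisor's leading term divides it; move -1 to the remainder.
  normal form = -2x_2 - 1.
The normal form is nonzero, so p ∉ I. Since p minus its normal form lies in I, I + (p) = I + (r) where r = -2x_2 - 1; decide whether this ideal is the whole ring.
Run Buchberger on G together with r (pairs among the g_i already reduce to 0 since G is a Gröbner basis):
g_1 = x_2^2 + x_2 - 1, LT = x_2^2.
g_2 = x_1 + x_2 + 2, LT = x_1.
r = -2x_2 - 1, LT = x_2.

The S-polynomials (S(g_1,g_2), S(g_1,r), S(g_2,r)) all reduce to 0 modulo the current basis, so we have a Gröbner basis.
Inter-reduce: drop elements whose leading term is divisible by another's, tail-reduce, and make monic.
Reduced Gröbner basis: {x_1 - 1, x_2 - 2}.
The reduced Gröbner basis of I + (p) is {x_1 - 1, x_2 - 2} ≠ {1}, a proper ideal, so the enlarged system stays consistent: p is independent of I, with normal form -2x_2 - 1.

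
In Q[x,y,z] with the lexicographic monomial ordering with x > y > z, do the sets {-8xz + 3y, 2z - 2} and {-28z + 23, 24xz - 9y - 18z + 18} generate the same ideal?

No, the ideals differ.

Two ideals are equal iff their reduced Gröbner bases coincide (the reduced basis is unique for a fixed ordering).
Buchberger on the first generating set:
f_1 = -8xz + 3y, LT = xz.
f_2 = 2z - 2, LT = z.

S(f_1,f_2): lcm = xz. S = x - \tfrac{3}{8}y.
  leading term x: no divisor's leading term divides it; move x to the remainder.
  leading term y: no divisor's leading term divides it; move -\tfrac{3}{8}y to the remainder.
  remainder x - \tfrac{3}{8}y ≠ 0; add g_3 = x - \tfrac{3}{8}y to the basis.

The other S-polynomials (S(f_1,g_3), S(f_2,g_3)) all reduce to 0 modulo the current basis, so we have a Gröbner basis.
Inter-reduce: drop elements whose leading term is divisible by another's, tail-reduce, and make monic.
Reduced Gröbner basis: {x - \tfrac{3}{8}y, z - 1}.

Buchberger on the second generating set:
h_1 = -28z + 23, LT = z.
h_2 = 24xz - 9y - 18z + 18, LT = xz.

S(h_1,h_2): lcm = xz. S = -\tfrac{23}{28}x + \tfrac{3}{8}y + \tfrac{3}{4}z - \tfrac{3}{4}.
  leading term x: no divisor's leading term divides it; move -\tfrac{23}{28}x to the remainder.
  leading term y: no divisor's leading term divides it; move \tfrac{3}{8}y to the remainder.
  leading term z: subtract (-\tfrac{3}{112})·h_1 from \tfrac{3}{4}z - \tfrac{3}{4} → -\tfrac{15}{112}
  leading term 1: no divisor's leading term divides it; move -\tfrac{15}{112} to the remainder.
  remainder -\tfrac{23}{28}x + \tfrac{3}{8}y - \tfrac{15}{112} ≠ 0; add k_3 = -\tfrac{23}{28}x + \tfrac{3}{8}y - \tfrac{15}{112} to the basis.

The other S-polynomials (S(h_1,k_3), S(h_2,k_3)) all reduce to 0 modulo the current basis, so we have a Gröbner basis.
Inter-reduce: drop elements whose leading term is divisible by another's, tail-reduce, and make monic.
Reduced Gröbner basis: {x - \tfrac{21}{46}y + \tfrac{15}{92}, z - \tfrac{23}{28}}.

The bases are distinct; the ideals are different.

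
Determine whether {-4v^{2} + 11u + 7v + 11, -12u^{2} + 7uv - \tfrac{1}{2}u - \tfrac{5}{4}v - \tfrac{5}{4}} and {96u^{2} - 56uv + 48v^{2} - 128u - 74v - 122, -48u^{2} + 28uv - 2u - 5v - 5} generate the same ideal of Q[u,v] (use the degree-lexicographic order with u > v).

Equality of ideals is decidable: compute both reduced Gröbner bases (unique for the ordering) and check whether they agree.
Buchberger on the first generating set:
f_1 = -4v^{2} + 11u + 7v + 11, LT = v^{2}.
f_2 = -12u^{2} + 7uv - \tfrac{1}{2}u - \tfrac{5}{4}v - \tfrac{5}{4}, LT = u^{2}.

S(f_1,f_2): leading monomials are coprime, so the S-polynomial reduces to 0 (Buchberger's first criterion).
Every S-polynomial of the final basis reduces to 0, so we have a Gröbner basis.
Inter-reduce: drop elements whose leading term is divisible by another's, tail-reduce, and make monic.
Reduced Gröbner basis: {u^{2} - \tfrac{7}{12}uv + \tfrac{1}{24}u + \tfrac{5}{48}v + \tfrac{5}{48}, v^{2} - \tfrac{11}{4}u - \tfrac{7}{4}v - \tfrac{11}{4}}.

Buchberger on the second generating set:
h_1 = 96u^{2} - 56uv + 48v^{2} - 128u - 74v - 122, LT = u^{2}.
h_2 = -48u^{2} + 28uv - 2u - 5v - 5, LT = u^{2}.

S(h_1,h_2): lcm = u^{2}. S = \tfrac{1}{2}v^{2} - \tfrac{11}{8}u - \tfrac{7}{8}v - \tfrac{11}{8}.
  leading term v^{2}: no divisor's leading term divides it; move \tfrac{1}{2}v^{2} to the remainder.
  leading term u: no divisor's leading term divides it; move -\tfrac{11}{8}u to the remainder.
  leading term v: no divisor's leading term divides it; move -\tfrac{7}{8}v to the remainder.
  leading term 1: no divisor's leading term divides it; move -\tfrac{11}{8} to the remainder.
  remainder \tfrac{1}{2}v^{2} - \tfrac{11}{8}u - \tfrac{7}{8}v - \tfrac{11}{8} ≠ 0; add k_3 = \tfrac{1}{2}v^{2} - \tfrac{11}{8}u - \tfrac{7}{8}v - \tfrac{11}{8} to the basis.

S(h_1,k_3): leading monomials are coprime, so the S-polynomial reduces to 0 (Buchberger's first criterion).
S(h_2,k_3): leading monomials are coprime, so the S-polynomial reduces to 0 (Buchberger's first criterion).
Every S-polynomial of the final basis reduces to 0, so we have a Gröbner basis.
Inter-reduce: drop elements whose leading term is divisible by another's, tail-reduce, and make monic.
Reduced Gröbner basis: {u^{2} - \tfrac{7}{12}uv + \tfrac{1}{24}u + \tfrac{5}{48}v + \tfrac{5}{48}, v^{2} - \tfrac{11}{4}u - \tfrac{7}{4}v - \tfrac{11}{4}}.

The two bases agree; hence the ideals are identical.

Yes, the ideals are equal.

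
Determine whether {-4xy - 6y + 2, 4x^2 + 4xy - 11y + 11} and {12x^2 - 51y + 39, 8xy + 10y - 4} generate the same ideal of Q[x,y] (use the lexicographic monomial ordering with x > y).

No, the ideals differ.

Two ideals are equal iff their reduced Gröbner bases coincide (the reduced basis is unique for a fixed ordering).
Buchberger on the first generating set:
f_1 = -4xy - 6y + 2, LT = xy.
f_2 = 4x^2 + 4xy - 11y + 11, LT = x^2.

S(f_1,f_2): lcm = x^2y. S = -xy^2 + 3/2xy - 1/2x + 11/4y^2 - 11/4y.
  reduce S modulo (f_1, f_2):
  remainder -1/2x + 17/4y^2 - 11/2y + 3/4 ≠ 0; add g_3 = -1/2x + 17/4y^2 - 11/2y + 3/4 to the basis.

S(f_1,g_3): lcm = xy. S = 17/2y^3 - 11y^2 + 3y - 1/2.
  reduce S modulo (f_1, f_2, g_3):
  remainder 17/2y^3 - 11y^2 + 3y - 1/2 ≠ 0; add g_4 = 17/2y^3 - 11y^2 + 3y - 1/2 to the basis.

The other S-polynomials (S(f_2,g_3), S(f_1,g_4), S(f_2,g_4), S(g_3,g_4)) all reduce to 0 modulo the current basis, so we have a Gröbner basis.
Inter-reduce: drop elements whose leading term is divisible by another's, tail-reduce, and make monic.
Reduced Gröbner basis: {x - 17/2y^2 + 11y - 3/2, y^3 - 22/17y^2 + 6/17y - 1/17}.

Buchberger on the second generating set:
h_1 = 12x^2 - 51y + 39, LT = x^2.
h_2 = 8xy + 10y - 4, LT = xy.

S(h_1,h_2): lcm = x^2y. S = -5/4xy + 1/2x - 17/4y^2 + 13/4y.
  reduce S modulo (h_1, h_2):
  remainder 1/2x - 17/4y^2 + 77/16y - 5/8 ≠ 0; add k_3 = 1/2x - 17/4y^2 + 77/16y - 5/8 to the basis.

S(h_2,k_3): lcm = xy. S = 17/2y^3 - 77/8y^2 + 5/2y - 1/2.
  reduce S modulo (h_1, h_2, k_3):
  remainder 17/2y^3 - 77/8y^2 + 5/2y - 1/2 ≠ 0; add k_4 = 17/2y^3 - 77/8y^2 + 5/2y - 1/2 to the basis.

The other S-polynomials (S(h_1,k_3), S(h_1,k_4), S(h_2,k_4), S(k_3,k_4)) all reduce to 0 modulo the current basis, so we have a Gröbner basis.
Inter-reduce: drop elements whose leading term is divisible by another's, tail-reduce, and make monic.
Reduced Gröbner basis: {x - 17/2y^2 + 77/8y - 5/4, y^3 - 77/68y^2 + 5/17y - 1/17}.

These differ, so the ideals are not equal.
The choice of monomial ordering does not affect the verdict — as long as both bases are computed under the same ordering, their equality decides ideal equality.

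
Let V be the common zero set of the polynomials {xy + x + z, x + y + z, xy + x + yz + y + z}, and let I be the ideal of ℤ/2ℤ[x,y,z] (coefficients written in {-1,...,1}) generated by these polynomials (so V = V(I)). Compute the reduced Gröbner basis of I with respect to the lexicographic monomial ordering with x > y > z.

G = {x + y + z, y², yz + y}

The reduced Gröbner basis is the canonical form of the ideal for this ordering.

f_1 = xy + x + z, LT = xy.
f_2 = x + y + z, LT = x.
f_3 = xy + x + yz + y + z, LT = xy.

S(f_1,f_2): lcm = xy. S = x + y² + yz + z.
  leading term x: subtract (1)·f_2 from x + y² + yz + z → y² + yz + y
  leading term y²: no divisor's leading term divides it; move y² to the remainder.
  leading term yz: no divisor's leading term divides it; move yz to the remainder.
  leading term y: no divisor's leading term divides it; move y to the remainder.
  remainder y² + yz + y ≠ 0; add g_4 = y² + yz + y to the basis.

S(f_1,f_3): lcm = xy. S = yz + y.
  leading term yz: no divisor's leading term divides it; move yz to the remainder.
  leading term y: no divisor's leading term divides it; move y to the remainder.
  remainder yz + y ≠ 0; add g_5 = yz + y to the basis.

S(f_2,f_3): lcm = xy. S = x + y² + y + z.
  leading term x: subtract (1)·f_2 from x + y² + y + z → y²
  leading term y²: subtract (1)·g_4 from y² → yz + y
  leading term yz: subtract (1)·g_5 from yz + y → 0
  remainder 0.

S(f_1,g_4): lcm = xy². S = xyz + yz.
  leading term xyz: subtract (z)·f_1 from xyz + yz → xz + yz + z²
  leading term xz: subtract (z)·f_2 from xz + yz + z² → 0
  remainder 0.

S(f_2,g_4): leading monomials are coprime, so the S-polynomial reduces to 0 (Buchberger's first criterion).
S(f_3,g_4): lcm = xy². S = xyz + y²z + y² + yz.
  leading term xyz: subtract (z)·f_1 from xyz + y²z + y² + yz → xz + y²z + y² + yz + z²
  leading term xz: subtract (z)·f_2 from xz + y²z + y² + yz + z² → y²z + y²
  leading term y²z: subtract (z)·g_4 from y²z + y² → y² + yz² + yz
  leading term y²: subtract (1)·g_4 from y² + yz² + yz → yz² + y
  leading term yz²: subtract (z)·g_5 from yz² + y → yz + y
  leading term yz: subtract (1)·g_5 from yz + y → 0
  remainder 0.

S(f_1,g_5): lcm = xyz. S = xy + xz + z².
  leading term xy: subtract (1)·f_1 from xy + xz + z² → xz + x + z² + z
  leading term xz: subtract (z)·f_2 from xz + x + z² + z → x + yz + z
  leading term x: subtract (1)·f_2 from x + yz + z → yz + y
  leading term yz: subtract (1)·g_5 from yz + y → 0
  remainder 0.

S(f_2,g_5): leading monomials are coprime, so the S-polynomial reduces to 0 (Buchberger's first criterion).
S(f_3,g_5): lcm = xyz. S = xy + xz + yz² + yz + z².
  leading term xy: subtract (1)·f_1 from xy + xz + yz² + yz + z² → xz + x + yz² + yz + z² + z
  leading term xz: subtract (z)·f_2 from xz + x + yz² + yz + z² + z → x + yz² + z
  leading term x: subtract (1)·f_2 from x + yz² + z → yz² + y
  leading term yz²: subtract (z)·g_5 from yz² + y → yz + y
  leading term yz: subtract (1)·g_5 from yz + y → 0
  remainder 0.

S(g_4,g_5): lcm = y²z. S = y² + yz² + yz.
  leading term y²: subtract (1)·g_4 from y² + yz² + yz → yz² + y
  leading term yz²: subtract (z)·g_5 from yz² + y → yz + y
  leading term yz: subtract (1)·g_5 from yz + y → 0
  remainder 0.

Every S-polynomial of the final basis reduces to 0, so we have a Gröbner basis.
Inter-reduce: drop elements whose leading term is divisible by another's, tail-reduce, and make monic.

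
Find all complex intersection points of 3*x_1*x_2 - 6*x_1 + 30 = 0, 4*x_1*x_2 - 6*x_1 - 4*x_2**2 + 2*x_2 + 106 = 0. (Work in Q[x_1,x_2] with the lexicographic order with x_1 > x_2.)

{(-5, 4), (-sqrt(161) - 11, -3/4 + sqrt(161)/4), (-11 + sqrt(161), -sqrt(161)/4 - 3/4)}

Compute a lex Gröbner basis by Buchberger's algorithm.
f_1 = 3*x_1*x_2 - 6*x_1 + 30, LT = x_1*x_2.
f_2 = 4*x_1*x_2 - 6*x_1 - 4*x_2**2 + 2*x_2 + 106, LT = x_1*x_2.

S(f_1,f_2): lcm = x_1*x_2. S = -1/2*x_1 + x_2**2 - 1/2*x_2 - 33/2.
  leading term x_1: no divisor's leading term divides it; move -1/2*x_1 to the remainder.
  leading term x_2**2: no divisor's leading term divides it; move x_2**2 to the remainder.
  leading term x_2: no divisor's leading term divides it; move -1/2*x_2 to the remainder.
  leading term 1: no divisor's leading term divides it; move -33/2 to the remainder.
  remainder -1/2*x_1 + x_2**2 - 1/2*x_2 - 33/2 ≠ 0; add h_3 = -1/2*x_1 + x_2**2 - 1/2*x_2 - 33/2 to the basis.

S(f_1,h_3): lcm = x_1*x_2. S = -2*x_1 + 2*x_2**3 - x_2**2 - 33*x_2 + 10.
  leading term x_1: subtract (4)·h_3 from -2*x_1 + 2*x_2**3 - x_2**2 - 33*x_2 + 10 → 2*x_2**3 - 5*x_2**2 - 31*x_2 + 76
  leading term x_2**3: no divisor's leading term divides it; move 2*x_2**3 to the remainder.
  leading term x_2**2: no divisor's leading term divides it; move -5*x_2**2 to the remainder.
  leading term x_2: no divisor's leading term divides it; move -31*x_2 to the remainder.
  leading term 1: no divisor's leading term divides it; move 76 to the remainder.
  remainder 2*x_2**3 - 5*x_2**2 - 31*x_2 + 76 ≠ 0; add h_4 = 2*x_2**3 - 5*x_2**2 - 31*x_2 + 76 to the basis.

The other S-polynomials (S(f_2,h_3), S(f_1,h_4), S(f_2,h_4), S(h_3,h_4)) all reduce to 0 modulo the current basis, so we have a Gröbner basis.
Inter-reduce: drop elements whose leading term is divisible by another's, tail-reduce, and make monic.
Reduced Gröbner basis: {x_1 - 2*x_2**2 + x_2 + 33, x_2**3 - 5/2*x_2**2 - 31/2*x_2 + 38}.

A lex Gröbner basis eliminates variables successively. Here x_2**3 - 5/2*x_2**2 - 31/2*x_2 + 38 depends only on x_2, with roots {4, -3/4 + sqrt(161)/4, -sqrt(161)/4 - 3/4}; lifting each root through the earlier basis elements recovers the full solutions.
  x_2 = 4: the earlier basis element becomes x_1 + 5 = 0, giving x_1 = -5 — point (-5, 4).
  x_2 = -3/4 + sqrt(161)/4: the earlier basis element becomes x_1 + 11 + sqrt(161) = 0, giving x_1 = -sqrt(161) - 11 — point (-sqrt(161) - 11, -3/4 + sqrt(161)/4).
  x_2 = -sqrt(161)/4 - 3/4: the earlier basis element becomes x_1 - sqrt(161) + 11 = 0, giving x_1 = -11 + sqrt(161) — point (-11 + sqrt(161), -sqrt(161)/4 - 3/4).
Substituting each solution back into the original system confirms all equations vanish.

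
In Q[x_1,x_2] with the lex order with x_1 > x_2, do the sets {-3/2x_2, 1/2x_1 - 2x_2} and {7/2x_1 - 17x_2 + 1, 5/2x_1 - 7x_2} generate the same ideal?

No, the ideals differ.

Since reduced Gröbner bases are canonical representatives of ideals under a given ordering, it suffices to compute and compare them.
Buchberger on the first generating set:
f_1 = -3/2x_2, LT = x_2.
f_2 = 1/2x_1 - 2x_2, LT = x_1.

The S-polynomials (S(f_1,f_2)) all reduce to 0 modulo the current basis, so we have a Gröbner basis.
Inter-reduce: drop elements whose leading term is divisible by another's, tail-reduce, and make monic.
Reduced Gröbner basis: {x_1, x_2}.

Buchberger on the second generating set:
h_1 = 7/2x_1 - 17x_2 + 1, LT = x_1.
h_2 = 5/2x_1 - 7x_2, LT = x_1.

S(h_1,h_2): lcm = x_1. S = -72/35x_2 + 2/7.
  leading term x_2: no divisor's leading term divides it; move -72/35x_2 to the remainder.
  leading term 1: no divisor's leading term divides it; move 2/7 to the remainder.
  remainder -72/35x_2 + 2/7 ≠ 0; add k_3 = -72/35x_2 + 2/7 to the basis.

The other S-polynomials (S(h_1,k_3), S(h_2,k_3)) all reduce to 0 modulo the current basis, so we have a Gröbner basis.
Inter-reduce: drop elements whose leading term is divisible by another's, tail-reduce, and make monic.
Reduced Gröbner basis: {x_1 - 7/18, x_2 - 5/36}.

These differ, so the ideals are not equal.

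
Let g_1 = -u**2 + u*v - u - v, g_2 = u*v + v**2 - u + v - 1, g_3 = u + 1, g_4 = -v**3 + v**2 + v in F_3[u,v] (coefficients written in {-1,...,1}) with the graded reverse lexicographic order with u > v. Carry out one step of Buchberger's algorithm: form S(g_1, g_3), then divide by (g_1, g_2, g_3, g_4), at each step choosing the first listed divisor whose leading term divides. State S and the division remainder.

S(g_1, g_3) = -u*v + v; remainder on division = v**2 - v.

lcm(LM(g_1), LM(g_3)) = u**2.
S = (lcm/LT(g_1))·g_1 − (lcm/LT(g_3))·g_3 = -u*v + v.
Reduce S modulo (g_1, g_2, g_3, g_4) in that order:
  leading term u*v: subtract (-1)·g_2 from -u*v + v → v**2 - u - v - 1
  leading term v**2: no divisor's leading term divides it; move v**2 to the remainder.
  leading term u: subtract (-1)·g_3 from -u - v - 1 → -v
  leading term v: no divisor's leading term divides it; move -v to the remainder.
The remainder v**2 - v is nonzero, so it would be added as the next basis element.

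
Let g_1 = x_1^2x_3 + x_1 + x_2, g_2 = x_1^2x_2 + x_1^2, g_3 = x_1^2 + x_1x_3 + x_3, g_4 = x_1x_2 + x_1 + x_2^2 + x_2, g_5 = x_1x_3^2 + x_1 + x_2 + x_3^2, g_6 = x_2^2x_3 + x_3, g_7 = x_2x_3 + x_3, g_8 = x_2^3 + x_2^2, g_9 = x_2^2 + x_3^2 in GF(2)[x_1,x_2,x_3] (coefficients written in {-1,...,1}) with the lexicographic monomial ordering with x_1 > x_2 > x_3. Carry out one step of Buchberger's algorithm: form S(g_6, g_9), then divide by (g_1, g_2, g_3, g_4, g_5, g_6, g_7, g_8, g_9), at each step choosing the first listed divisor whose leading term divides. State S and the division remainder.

S(g_6, g_9) = x_3^3 + x_3; remainder on division = x_3^3 + x_3.

lcm(LM(g_6), LM(g_9)) = x_2^2x_3.
S = (lcm/LT(g_6))·g_6 − (lcm/LT(g_9))·g_9 = x_3^3 + x_3.
Reduce S modulo (g_1, g_2, g_3, g_4, g_5, g_6, g_7, g_8, g_9) in that order:
  leading term x_3^3: no divisor's leading term divides it; move x_3^3 to the remainder.
  leading term x_3: no divisor's leading term divides it; move x_3 to the remainder.
The remainder x_3^3 + x_3 is nonzero, so it would be added as the next basis element.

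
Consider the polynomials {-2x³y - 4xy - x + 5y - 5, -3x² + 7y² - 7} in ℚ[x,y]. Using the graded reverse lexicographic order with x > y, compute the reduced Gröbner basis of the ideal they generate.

The reduced Gröbner basis is the canonical form of the ideal for this ordering.

f_1 = -2x³y - 4xy - x + 5y - 5, LT = x³y.
f_2 = -3x² + 7y² - 7, LT = x².

S(f_1,f_2): lcm = x³y. S = 7/3xy³ - ⅓xy + ½x - 5/2y + 5/2.
  leading term xy³: no divisor's leading term divides it; move 7/3xy³ to the remainder.
  leading term xy: no divisor's leading term divides it; move -⅓xy to the remainder.
  leading term x: no divisor's leading term divides it; move ½x to the remainder.
  leading term y: no divisor's leading term divides it; move -5/2y to the remainder.
  leading term 1: no divisor's leading term divides it; move 5/2 to the remainder.
  remainder 7/3xy³ - ⅓xy + ½x - 5/2y + 5/2 ≠ 0; add g_3 = 7/3xy³ - ⅓xy + ½x - 5/2y + 5/2 to the basis.

S(f_1,g_3): lcm = x³y³. S = 1/7x³y + 2xy³ - 3/14x³ + 15/14x²y + ½xy² - 5/2y³ - 15/14x² + 5/2y².
  leading term x³y: subtract (-1/14)·f_1 from 1/7x³y + 2xy³ - 3/14x³ + 15/14x²y + ½xy² - 5/2y³ - 15/14x² + 5/2y² → 2xy³ - 3/14x³ + 15/14x²y + ½xy² - 5/2y³ - 15/14x² - 2/7xy + 5/2y² - 1/14x + 5/14y - 5/14
  leading term xy³: subtract (6/7)·g_3 from 2xy³ - 3/14x³ + 15/14x²y + ½xy² - 5/2y³ - 15/14x² - 2/7xy + 5/2y² - 1/14x + 5/14y - 5/14 → -3/14x³ + 15/14x²y + ½xy² - 5/2y³ - 15/14x² + 5/2y² - ½x + 5/2y - 5/2
  leading term x³: subtract (1/14x)·f_2 from -3/14x³ + 15/14x²y + ½xy² - 5/2y³ - 15/14x² + 5/2y² - ½x + 5/2y - 5/2 → 15/14x²y - 5/2y³ - 15/14x² + 5/2y² + 5/2y - 5/2
  leading term x²y: subtract (-5/14y)·f_2 from 15/14x²y - 5/2y³ - 15/14x² + 5/2y² + 5/2y - 5/2 → -15/14x² + 5/2y² - 5/2
  leading term x²: subtract (5/14)·f_2 from -15/14x² + 5/2y² - 5/2 → 0
  remainder 0.

S(f_2,g_3): lcm = x²y³. S = -7/3y⁵ + 1/7x²y + 7/3y³ - 3/14x² + 15/14xy - 15/14x.
  leading term y⁵: no divisor's leading term divides it; move -7/3y⁵ to the remainder.
  leading term x²y: subtract (-1/21y)·f_2 from 1/7x²y + 7/3y³ - 3/14x² + 15/14xy - 15/14x → 8/3y³ - 3/14x² + 15/14xy - 15/14x - ⅓y
  leading term y³: no divisor's leading term divides it; move 8/3y³ to the remainder.
  leading term x²: subtract (1/14)·f_2 from -3/14x² + 15/14xy - 15/14x - ⅓y → 15/14xy - ½y² - 15/14x - ⅓y + ½
  leading term xy: no divisor's leading term divides it; move 15/14xy to the remainder.
  leading term y²: no divisor's leading term divides it; move -½y² to the remainder.
  leading term x: no divisor's leading term divides it; move -15/14x to the remainder.
  leading term y: no divisor's leading term divides it; move -⅓y to the remainder.
  leading term 1: no divisor's leading term divides it; move ½ to the remainder.
  remainder -7/3y⁵ + 8/3y³ + 15/14xy - ½y² - 15/14x - ⅓y + ½ ≠ 0; add g_4 = -7/3y⁵ + 8/3y³ + 15/14xy - ½y² - 15/14x - ⅓y + ½ to the basis.

S(f_1,g_4): lcm = x³y⁵. S = 8/7x³y³ + 2xy⁵ + 45/98x⁴y - 3/14x³y² + ½xy⁴ - 5/2y⁵ - 45/98x⁴ - 1/7x³y + 5/2y⁴ + 3/14x³.
  leading term x³y³: subtract (-4/7y²)·f_1 from 8/7x³y³ + 2xy⁵ + 45/98x⁴y - 3/14x³y² + ½xy⁴ - 5/2y⁵ - 45/98x⁴ - 1/7x³y + 5/2y⁴ + 3/14x³ → 2xy⁵ + 45/98x⁴y - 3/14x³y² + ½xy⁴ - 5/2y⁵ - 45/98x⁴ - 1/7x³y - 16/7xy³ + 5/2y⁴ + 3/14x³ - 4/7xy² + 20/7y³ - 20/7y²
  leading term xy⁵: subtract (6/7y²)·g_3 from 2xy⁵ + 45/98x⁴y - 3/14x³y² + ½xy⁴ - 5/2y⁵ - 45/98x⁴ - 1/7x³y - 16/7xy³ + 5/2y⁴ + 3/14x³ - 4/7xy² + 20/7y³ - 20/7y² → 45/98x⁴y - 3/14x³y² + ½xy⁴ - 5/2y⁵ - 45/98x⁴ - 1/7x³y - 2xy³ + 5/2y⁴ + 3/14x³ - xy² + 5y³ - 5y²
  leading term x⁴y: subtract (-45/196x)·f_1 from 45/98x⁴y - 3/14x³y² + ½xy⁴ - 5/2y⁵ - 45/98x⁴ - 1/7x³y - 2xy³ + 5/2y⁴ + 3/14x³ - xy² + 5y³ - 5y² → -3/14x³y² + ½xy⁴ - 5/2y⁵ - 45/98x⁴ - 1/7x³y - 2xy³ + 5/2y⁴ + 3/14x³ - 45/49x²y - xy² + 5y³ - 45/196x² + 225/196xy - 5y² - 225/196x
  leading term x³y²: subtract (3/28y)·f_1 from -3/14x³y² + ½xy⁴ - 5/2y⁵ - 45/98x⁴ - 1/7x³y - 2xy³ + 5/2y⁴ + 3/14x³ - 45/49x²y - xy² + 5y³ - 45/196x² + 225/196xy - 5y² - 225/196x → ½xy⁴ - 5/2y⁵ - 45/98x⁴ - 1/7x³y - 2xy³ + 5/2y⁴ + 3/14x³ - 45/49x²y - 4/7xy² + 5y³ - 45/196x² + 123/98xy - 155/28y² - 225/196x + 15/28y
  leading term xy⁴: subtract (3/14y)·g_3 from ½xy⁴ - 5/2y⁵ - 45/98x⁴ - 1/7x³y - 2xy³ + 5/2y⁴ + 3/14x³ - 45/49x²y - 4/7xy² + 5y³ - 45/196x² + 123/98xy - 155/28y² - 225/196x + 15/28y → -5/2y⁵ - 45/98x⁴ - 1/7x³y - 2xy³ + 5/2y⁴ + 3/14x³ - 45/49x²y - ½xy² + 5y³ - 45/196x² + 225/196xy - 5y² - 225/196x
  leading term y⁵: subtract (15/14)·g_4 from -5/2y⁵ - 45/98x⁴ - 1/7x³y - 2xy³ + 5/2y⁴ + 3/14x³ - 45/49x²y - ½xy² + 5y³ - 45/196x² + 225/196xy - 5y² - 225/196x → -45/98x⁴ - 1/7x³y - 2xy³ + 5/2y⁴ + 3/14x³ - 45/49x²y - ½xy² + 15/7y³ - 45/196x² - 125/28y² + 5/14y - 15/28
  leading term x⁴: subtract (15/98x²)·f_2 from -45/98x⁴ - 1/7x³y - 2xy³ + 5/2y⁴ + 3/14x³ - 45/49x²y - ½xy² + 15/7y³ - 45/196x² - 125/28y² + 5/14y - 15/28 → -1/7x³y - 15/14x²y² - 2xy³ + 5/2y⁴ + 3/14x³ - 45/49x²y - ½xy² + 15/7y³ + 165/196x² - 125/28y² + 5/14y - 15/28
  leading term x³y: subtract (1/14)·f_1 from -1/7x³y - 15/14x²y² - 2xy³ + 5/2y⁴ + 3/14x³ - 45/49x²y - ½xy² + 15/7y³ + 165/196x² - 125/28y² + 5/14y - 15/28 → -15/14x²y² - 2xy³ + 5/2y⁴ + 3/14x³ - 45/49x²y - ½xy² + 15/7y³ + 165/196x² + 2/7xy - 125/28y² + 1/14x - 5/28
  leading term x²y²: subtract (5/14y²)·f_2 from -15/14x²y² - 2xy³ + 5/2y⁴ + 3/14x³ - 45/49x²y - ½xy² + 15/7y³ + 165/196x² + 2/7xy - 125/28y² + 1/14x - 5/28 → -2xy³ + 3/14x³ - 45/49x²y - ½xy² + 15/7y³ + 165/196x² + 2/7xy - 55/28y² + 1/14x - 5/28
  leading term xy³: subtract (-6/7)·g_3 from -2xy³ + 3/14x³ - 45/49x²y - ½xy² + 15/7y³ + 165/196x² + 2/7xy - 55/28y² + 1/14x - 5/28 → 3/14x³ - 45/49x²y - ½xy² + 15/7y³ + 165/196x² - 55/28y² + ½x - 15/7y + 55/28
  leading term x³: subtract (-1/14x)·f_2 from 3/14x³ - 45/49x²y - ½xy² + 15/7y³ + 165/196x² - 55/28y² + ½x - 15/7y + 55/28 → -45/49x²y + 15/7y³ + 165/196x² - 55/28y² - 15/7y + 55/28
  leading term x²y: subtract (15/49y)·f_2 from -45/49x²y + 15/7y³ + 165/196x² - 55/28y² - 15/7y + 55/28 → 165/196x² - 55/28y² + 55/28
  leading term x²: subtract (-55/196)·f_2 from 165/196x² - 55/28y² + 55/28 → 0
  remainder 0.

S(f_2,g_4): leading monomials are coprime, so the S-polynomial reduces to 0 (Buchberger's first criterion).
S(g_3,g_4): lcm = xy⁵. S = xy³ + 45/98x²y - 15/14y³ - 45/98x² - 1/7xy + 15/14y² + 3/14x.
  leading term xy³: subtract (3/7)·g_3 from xy³ + 45/98x²y - 15/14y³ - 45/98x² - 1/7xy + 15/14y² + 3/14x → 45/98x²y - 15/14y³ - 45/98x² + 15/14y² + 15/14y - 15/14
  leading term x²y: subtract (-15/98y)·f_2 from 45/98x²y - 15/14y³ - 45/98x² + 15/14y² + 15/14y - 15/14 → -45/98x² + 15/14y² - 15/14
  leading term x²: subtract (15/98)·f_2 from -45/98x² + 15/14y² - 15/14 → 0
  remainder 0.

Every S-polynomial of the final basis reduces to 0, so we have a Gröbner basis.
Inter-reduce: drop elements whose leading term is divisible by another's, tail-reduce, and make monic.

G = {y⁵ - 8/7y³ - 45/98xy + 3/14y² + 45/98x + 1/7y - 3/14, xy³ - 1/7xy + 3/14x - 15/14y + 15/14, x² - 7/3y² + 7/3}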